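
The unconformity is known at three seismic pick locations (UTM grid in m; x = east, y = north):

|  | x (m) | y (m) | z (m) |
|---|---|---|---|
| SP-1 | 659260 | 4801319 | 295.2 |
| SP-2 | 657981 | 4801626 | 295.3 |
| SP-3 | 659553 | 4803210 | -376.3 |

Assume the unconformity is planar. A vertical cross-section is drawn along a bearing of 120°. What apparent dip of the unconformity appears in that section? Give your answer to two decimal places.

5.71°

Two edge vectors: SP-1→SP-2 = (-1279, 307, 0.1), SP-1→SP-3 = (293, 1891, -671.5).
Normal n = (SP-1→SP-2) × (SP-1→SP-3) = (-206339.6, -858819.2, -2508540).
So ∂z/∂x = −n_x/n_z = −0.08225 and ∂z/∂y = −n_y/n_z = −0.34236.
Unit vector along 120° is (sin 120°, cos 120°) = (0.8660, -0.5000).
Slope in that direction = a·(0.8660) + b·(-0.5000) = 0.09994.
Apparent dip = arctan|0.09994| = 5.71° (true dip is 19.4°, so apparent ≤ true as expected).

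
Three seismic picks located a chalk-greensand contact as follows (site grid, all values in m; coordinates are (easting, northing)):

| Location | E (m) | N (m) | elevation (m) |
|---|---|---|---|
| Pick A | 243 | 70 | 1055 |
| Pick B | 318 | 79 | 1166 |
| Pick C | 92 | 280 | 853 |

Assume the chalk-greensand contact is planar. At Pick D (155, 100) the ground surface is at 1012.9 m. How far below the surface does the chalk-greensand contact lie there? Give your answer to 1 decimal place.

84.3 m

Two edge vectors: Pick A→Pick B = (75, 9, 111), Pick A→Pick C = (-151, 210, -202).
Normal n = (Pick A→Pick B) × (Pick A→Pick C) = (-25128, -1611, 17109).
So ∂z/∂E = −n_x/n_z = 1.46870 and ∂z/∂N = −n_y/n_z = 0.09416.
Intercept c from Pick A: 1055 − 356.89 − 6.59 = 691.51.
At (155, 100): z_contact = 227.65 + 9.42 + 691.51 = 928.58 m.
Depth below ground = 1012.9 − 928.58 = 84.3 m.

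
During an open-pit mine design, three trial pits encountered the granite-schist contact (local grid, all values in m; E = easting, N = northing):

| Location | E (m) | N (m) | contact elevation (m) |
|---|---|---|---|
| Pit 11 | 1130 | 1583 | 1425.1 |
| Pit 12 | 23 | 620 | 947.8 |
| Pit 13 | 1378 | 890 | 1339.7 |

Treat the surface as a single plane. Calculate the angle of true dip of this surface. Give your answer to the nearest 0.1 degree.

Two edge vectors: Pit 11→Pit 12 = (-1107, -963, -477.3), Pit 11→Pit 13 = (248, -693, -85.4).
Normal n = (Pit 11→Pit 12) × (Pit 11→Pit 13) = (-248528.7, -212908.2, 1005975).
So ∂z/∂E = −n_x/n_z = 0.24705 and ∂z/∂N = −n_y/n_z = 0.21164.
Gradient magnitude |∇z| = √(a² + b²) = √(0.06103 + 0.04479) = 0.32531.
True dip = arctan(0.32531) = 18.0°, dipping toward SW (azimuth ≈ 229°).

18.0°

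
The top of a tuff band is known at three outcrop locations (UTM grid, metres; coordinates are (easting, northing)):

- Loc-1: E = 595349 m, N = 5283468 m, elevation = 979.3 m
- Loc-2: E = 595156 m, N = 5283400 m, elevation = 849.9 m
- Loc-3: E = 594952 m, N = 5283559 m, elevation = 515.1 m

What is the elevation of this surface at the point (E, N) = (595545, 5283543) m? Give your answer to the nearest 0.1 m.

1105.6 m

Let the plane be z = a·E + b·N + c.
Loc-2−Loc-1: −193a − 68b = −129.4;  Loc-3−Loc-1: −397a + 91b = −464.2.
Solving gives a = 0.972665455, b = −0.857712247.
Then c = 979.3 − a·595349 − b·5283468 = 3953599.10.
At (595545, 5283543): z = 579266.0 − 4531759.5 + 3953599.10 = 1105.6 m.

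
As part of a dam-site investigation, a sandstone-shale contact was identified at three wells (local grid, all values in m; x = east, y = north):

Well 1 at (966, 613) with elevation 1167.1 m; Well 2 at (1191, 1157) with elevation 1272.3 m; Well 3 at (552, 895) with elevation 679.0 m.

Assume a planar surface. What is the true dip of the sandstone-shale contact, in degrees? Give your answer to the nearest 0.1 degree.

Let the plane be z = a·x + b·y + c.
Well 2−Well 1: 225a + 544b = 105.2;  Well 3−Well 1: −414a + 282b = −488.1.
Solving gives a = 1.02261, b = −0.22957.
Gradient magnitude |∇z| = √(a² + b²) = √(1.04573 + 0.05270) = 1.04806.
True dip = arctan(1.04806) = 46.3°, dipping toward WNW (azimuth ≈ 283°).

46.3°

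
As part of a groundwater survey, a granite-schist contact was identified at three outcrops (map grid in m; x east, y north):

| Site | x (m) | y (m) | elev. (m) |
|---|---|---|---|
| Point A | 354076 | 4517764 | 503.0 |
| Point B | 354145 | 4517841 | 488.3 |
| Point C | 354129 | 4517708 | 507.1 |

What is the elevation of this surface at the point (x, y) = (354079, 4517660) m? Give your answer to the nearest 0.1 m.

Let the plane be z = a·x + b·y + c.
Point B−Point A: 69a + 77b = −14.7;  Point C−Point A: 53a − 56b = 4.1.
Solving gives a = −0.063876652, b = −0.133668974.
Then c = 503 − a·354076 − b·4517764 = 627005.07.
At (354079, 4517660): z = −22617.4 − 603871.0 + 627005.07 = 516.7 m.

516.7 m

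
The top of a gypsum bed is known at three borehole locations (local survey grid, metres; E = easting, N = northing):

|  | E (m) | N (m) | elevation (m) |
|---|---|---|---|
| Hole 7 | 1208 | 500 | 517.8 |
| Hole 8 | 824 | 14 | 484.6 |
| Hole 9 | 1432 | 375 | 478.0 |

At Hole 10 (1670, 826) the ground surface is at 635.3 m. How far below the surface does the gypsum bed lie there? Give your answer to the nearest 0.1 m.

Two edge vectors: Hole 7→Hole 8 = (-384, -486, -33.2), Hole 7→Hole 9 = (224, -125, -39.8).
Normal n = (Hole 7→Hole 8) × (Hole 7→Hole 9) = (15192.8, -22720, 156864).
So ∂z/∂E = −n_x/n_z = −0.096853 and ∂z/∂N = −n_y/n_z = 0.144839.
Intercept c from Hole 7: 517.8 + 117.00 − 72.42 = 562.38.
At (1670, 826): z_contact = −161.75 + 119.64 + 562.38 = 520.27 m.
Depth below ground = 635.3 − 520.27 = 115.0 m.

115.0 m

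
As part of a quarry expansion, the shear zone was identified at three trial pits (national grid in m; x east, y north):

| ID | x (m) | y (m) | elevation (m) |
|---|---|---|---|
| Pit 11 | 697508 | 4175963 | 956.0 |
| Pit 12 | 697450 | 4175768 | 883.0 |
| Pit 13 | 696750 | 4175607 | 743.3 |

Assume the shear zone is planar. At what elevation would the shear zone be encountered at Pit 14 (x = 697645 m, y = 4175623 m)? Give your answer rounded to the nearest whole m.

858 m

Two edge vectors: Pit 11→Pit 12 = (-58, -195, -73), Pit 11→Pit 13 = (-758, -356, -212.7).
Normal n = (Pit 11→Pit 12) × (Pit 11→Pit 13) = (15488.5, 42997.4, -127162).
So ∂z/∂x = −n_x/n_z = 0.12180132 and ∂z/∂y = −n_y/n_z = 0.33813089.
Intercept c from Pit 11: 956 − 84957.40 − 1412022.08 = −1496023.48.
At (697645, 4175623): z = 84974.1 + 1411907.1 − 1496023.48 = 857.7 m.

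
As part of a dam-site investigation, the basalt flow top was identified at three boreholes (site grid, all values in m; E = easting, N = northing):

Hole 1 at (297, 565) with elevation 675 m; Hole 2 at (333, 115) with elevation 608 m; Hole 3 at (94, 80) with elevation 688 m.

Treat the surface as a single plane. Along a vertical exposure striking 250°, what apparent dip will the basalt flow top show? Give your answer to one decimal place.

Two edge vectors: Hole 1→Hole 2 = (36, -450, -67), Hole 1→Hole 3 = (-203, -485, 13).
Normal n = (Hole 1→Hole 2) × (Hole 1→Hole 3) = (-38345, 13133, -108810).
So ∂z/∂E = −n_x/n_z = −0.35240 and ∂z/∂N = −n_y/n_z = 0.12070.
Unit vector along 250° is (sin 250°, cos 250°) = (-0.9397, -0.3420).
Slope in that direction = a·(-0.9397) + b·(-0.3420) = 0.28987.
Apparent dip = arctan|0.28987| = 16.2° (true dip is 20.4°, so apparent ≤ true as expected).

16.2°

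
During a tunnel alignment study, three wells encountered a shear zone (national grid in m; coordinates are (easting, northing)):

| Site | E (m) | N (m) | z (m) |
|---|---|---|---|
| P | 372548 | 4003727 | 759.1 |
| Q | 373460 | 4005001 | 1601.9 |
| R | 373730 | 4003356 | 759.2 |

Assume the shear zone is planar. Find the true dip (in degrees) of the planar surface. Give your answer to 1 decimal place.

Two edge vectors: P→Q = (912, 1274, 842.8), P→R = (1182, -371, 0.1).
Normal n = (P→Q) × (P→R) = (312806.2, 996098.4, -1844220).
So ∂z/∂E = −n_x/n_z = 0.16961 and ∂z/∂N = −n_y/n_z = 0.54012.
Gradient magnitude |∇z| = √(a² + b²) = √(0.02877 + 0.29173) = 0.56613.
True dip = arctan(0.56613) = 29.5°, dipping toward SSW (azimuth ≈ 197°).

29.5°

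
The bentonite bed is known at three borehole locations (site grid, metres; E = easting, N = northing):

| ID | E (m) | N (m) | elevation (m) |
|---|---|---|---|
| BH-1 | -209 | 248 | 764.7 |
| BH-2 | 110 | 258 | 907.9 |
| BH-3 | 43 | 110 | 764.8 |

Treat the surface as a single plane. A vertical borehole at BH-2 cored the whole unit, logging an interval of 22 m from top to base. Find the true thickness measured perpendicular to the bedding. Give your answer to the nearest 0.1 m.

16.5 m

Two edge vectors: BH-1→BH-2 = (319, 10, 143.2), BH-1→BH-3 = (252, -138, 0.1).
Normal n = (BH-1→BH-2) × (BH-1→BH-3) = (19762.6, 36054.5, -46542).
So ∂z/∂E = −n_x/n_z = 0.42462 and ∂z/∂N = −n_y/n_z = 0.77467.
|∇z| = √(a²+b²) = 0.88341, so dip δ = arctan(0.88341) = 41.46°.
True thickness = vertical thickness × cos δ = 22 × cos 41.46° = 16.5 m.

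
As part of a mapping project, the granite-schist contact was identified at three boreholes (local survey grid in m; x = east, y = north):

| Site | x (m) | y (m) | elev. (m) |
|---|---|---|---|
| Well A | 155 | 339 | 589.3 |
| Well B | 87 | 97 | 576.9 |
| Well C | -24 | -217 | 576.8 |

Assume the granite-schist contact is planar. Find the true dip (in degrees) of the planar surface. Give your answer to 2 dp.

Let the plane be z = a·x + b·y + c.
Well B−Well A: −68a − 242b = −12.4;  Well C−Well A: −179a − 556b = −12.5.
Solving gives a = −0.70225, b = 0.24857.
Gradient magnitude |∇z| = √(a² + b²) = √(0.49316 + 0.06179) = 0.74494.
True dip = arctan(0.74494) = 36.68°, dipping toward ESE (azimuth ≈ 109°).

36.68°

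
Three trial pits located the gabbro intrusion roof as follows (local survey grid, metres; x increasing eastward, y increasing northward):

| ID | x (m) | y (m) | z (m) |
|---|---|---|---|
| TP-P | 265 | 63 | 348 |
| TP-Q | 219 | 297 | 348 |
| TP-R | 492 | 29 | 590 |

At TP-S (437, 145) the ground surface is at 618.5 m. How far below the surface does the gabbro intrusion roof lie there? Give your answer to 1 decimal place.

Let the plane be z = a·x + b·y + c.
TP-Q−TP-P: −46a + 234b = 0;  TP-R−TP-P: 227a − 34b = 242.
Solving gives a = 1.09842, b = 0.21593.
Then c = 348 − a·265 − b·63 = 43.31.
At (437, 145): z_contact = 480.01 + 31.31 + 43.31 = 554.63 m.
Depth below ground = 618.5 − 554.63 = 63.9 m.

63.9 m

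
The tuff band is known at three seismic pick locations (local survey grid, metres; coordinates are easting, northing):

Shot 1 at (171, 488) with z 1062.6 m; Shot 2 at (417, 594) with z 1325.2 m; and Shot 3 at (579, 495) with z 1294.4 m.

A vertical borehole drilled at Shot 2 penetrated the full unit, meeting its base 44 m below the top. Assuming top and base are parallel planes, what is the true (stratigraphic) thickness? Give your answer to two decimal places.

Two edge vectors: Shot 1→Shot 2 = (246, 106, 262.6), Shot 1→Shot 3 = (408, 7, 231.8).
Normal n = (Shot 1→Shot 2) × (Shot 1→Shot 3) = (22732.6, 50118, -41526).
So ∂z/∂easting = −n_x/n_z = 0.54743 and ∂z/∂northing = −n_y/n_z = 1.20691.
|∇z| = √(a²+b²) = 1.32526, so dip δ = arctan(1.32526) = 52.96°.
True thickness = vertical thickness × cos δ = 44 × cos 52.96° = 26.50 m.

26.50 m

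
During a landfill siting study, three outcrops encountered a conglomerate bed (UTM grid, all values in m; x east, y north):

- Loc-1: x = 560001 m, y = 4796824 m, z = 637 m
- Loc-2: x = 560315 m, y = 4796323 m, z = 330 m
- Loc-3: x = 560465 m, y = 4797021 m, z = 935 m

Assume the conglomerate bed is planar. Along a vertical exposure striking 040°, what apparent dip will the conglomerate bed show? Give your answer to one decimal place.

Let the plane be z = a·x + b·y + c.
Loc-2−Loc-1: 314a − 501b = −307;  Loc-3−Loc-1: 464a + 197b = 298.
Solving gives a = 0.30177, b = 0.80191.
Unit vector along 040° is (sin 40°, cos 40°) = (0.6428, 0.7660).
Slope in that direction = a·(0.6428) + b·(0.7660) = 0.80828.
Apparent dip = arctan|0.80828| = 38.9° (true dip is 40.6°, so apparent ≤ true as expected).

38.9°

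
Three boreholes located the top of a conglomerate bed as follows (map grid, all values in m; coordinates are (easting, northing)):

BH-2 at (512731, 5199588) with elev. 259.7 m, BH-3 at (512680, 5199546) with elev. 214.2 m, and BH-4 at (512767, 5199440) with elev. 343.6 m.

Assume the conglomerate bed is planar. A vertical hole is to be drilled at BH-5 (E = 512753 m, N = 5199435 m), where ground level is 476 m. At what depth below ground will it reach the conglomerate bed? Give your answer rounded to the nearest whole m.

147 m

Let the plane be z = a·E + b·N + c.
BH-3−BH-2: −51a − 42b = −45.5;  BH-4−BH-2: 36a − 148b = 83.9.
Solving gives a = 1.13220751, b = −0.29149007.
Then c = 259.7 − a·512731 − b·5199588 = 935370.06.
At (512753, 5199435): z_contact = 580542.8 − 1515583.7 + 935370.06 = 329.2 m.
Depth below ground = 476 − 329.2 = 147 m.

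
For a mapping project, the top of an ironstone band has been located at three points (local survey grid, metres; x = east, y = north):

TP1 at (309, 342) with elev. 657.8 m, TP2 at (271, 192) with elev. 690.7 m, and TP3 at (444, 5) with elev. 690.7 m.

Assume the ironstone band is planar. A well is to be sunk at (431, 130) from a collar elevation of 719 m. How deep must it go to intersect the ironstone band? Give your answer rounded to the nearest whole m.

47 m

Two edge vectors: TP1→TP2 = (-38, -150, 32.9), TP1→TP3 = (135, -337, 32.9).
Normal n = (TP1→TP2) × (TP1→TP3) = (6152.3, 5691.7, 33056).
So ∂z/∂x = −n_x/n_z = −0.18612 and ∂z/∂y = −n_y/n_z = −0.17218.
Intercept c from TP1: 657.8 + 57.51 + 58.89 = 774.20.
At (431, 130): z_contact = −80.2 − 22.4 + 774.20 = 671.6 m.
Depth below ground = 719 − 671.6 = 47 m.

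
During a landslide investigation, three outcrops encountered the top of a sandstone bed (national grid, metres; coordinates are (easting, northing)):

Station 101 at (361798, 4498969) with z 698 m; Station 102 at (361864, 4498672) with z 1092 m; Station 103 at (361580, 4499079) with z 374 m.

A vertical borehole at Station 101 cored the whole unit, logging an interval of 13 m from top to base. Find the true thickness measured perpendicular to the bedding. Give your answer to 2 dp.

Let the plane be z = a·E + b·N + c.
Station 102−Station 101: 66a − 297b = 394;  Station 103−Station 101: −218a + 110b = −324.
Solving gives a = 0.92002, b = −1.12215.
|∇z| = √(a²+b²) = 1.45109, so dip δ = arctan(1.45109) = 55.43°.
True thickness = vertical thickness × cos δ = 13 × cos 55.43° = 7.38 m.

7.38 m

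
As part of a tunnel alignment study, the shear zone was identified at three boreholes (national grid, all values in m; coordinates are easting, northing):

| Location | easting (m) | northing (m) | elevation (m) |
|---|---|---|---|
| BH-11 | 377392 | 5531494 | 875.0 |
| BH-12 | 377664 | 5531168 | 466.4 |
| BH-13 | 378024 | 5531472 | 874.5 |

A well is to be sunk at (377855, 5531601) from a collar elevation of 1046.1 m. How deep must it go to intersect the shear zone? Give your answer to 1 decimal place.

12.6 m

Two edge vectors: BH-11→BH-12 = (272, -326, -408.6), BH-11→BH-13 = (632, -22, -0.5).
Normal n = (BH-11→BH-12) × (BH-11→BH-13) = (-8826.2, -258099.2, 200048).
So ∂z/∂easting = −n_x/n_z = 0.044120411 and ∂z/∂northing = −n_y/n_z = 1.290186355.
Intercept c from BH-11: 875 − 16650.69 − 7136658.08 = −7152433.77.
At (377855, 5531601): z_contact = 16671.12 + 7136796.13 − 7152433.77 = 1033.48 m.
Depth below ground = 1046.1 − 1033.48 = 12.6 m.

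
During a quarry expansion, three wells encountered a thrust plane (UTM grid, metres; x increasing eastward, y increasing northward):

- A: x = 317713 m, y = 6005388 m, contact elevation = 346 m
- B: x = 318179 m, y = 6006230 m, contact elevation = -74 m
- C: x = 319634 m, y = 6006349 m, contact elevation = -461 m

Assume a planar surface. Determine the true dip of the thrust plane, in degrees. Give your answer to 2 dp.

23.62°

Let the plane be z = a·x + b·y + c.
B−A: 466a + 842b = −420;  C−A: 1921a + 961b = −807.
Solving gives a = −0.23586, b = −0.36828.
Gradient magnitude |∇z| = √(a² + b²) = √(0.05563 + 0.13563) = 0.43733.
True dip = arctan(0.43733) = 23.62°, dipping toward NNE (azimuth ≈ 033°).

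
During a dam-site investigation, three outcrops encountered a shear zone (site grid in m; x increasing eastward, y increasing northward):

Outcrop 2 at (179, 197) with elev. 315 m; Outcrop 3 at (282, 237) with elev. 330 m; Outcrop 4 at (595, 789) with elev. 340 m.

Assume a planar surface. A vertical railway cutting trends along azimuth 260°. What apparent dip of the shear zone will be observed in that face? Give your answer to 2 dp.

9.13°

Let the plane be z = a·x + b·y + c.
Outcrop 3−Outcrop 2: 103a + 40b = 15;  Outcrop 4−Outcrop 2: 416a + 592b = 25.
Solving gives a = 0.17773, b = −0.08266.
Unit vector along 260° is (sin 260°, cos 260°) = (-0.9848, -0.1736).
Slope in that direction = a·(-0.9848) + b·(-0.1736) = −0.16068.
Apparent dip = arctan|0.16068| = 9.13° (true dip is 11.1°, so apparent ≤ true as expected).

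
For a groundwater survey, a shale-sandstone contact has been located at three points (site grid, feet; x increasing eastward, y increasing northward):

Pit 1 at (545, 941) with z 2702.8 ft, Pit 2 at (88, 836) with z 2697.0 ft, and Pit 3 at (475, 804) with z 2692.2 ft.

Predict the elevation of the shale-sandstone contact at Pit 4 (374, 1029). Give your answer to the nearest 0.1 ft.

2710.9 ft

Two edge vectors: Pit 1→Pit 2 = (-457, -105, -5.8), Pit 1→Pit 3 = (-70, -137, -10.6).
Normal n = (Pit 1→Pit 2) × (Pit 1→Pit 3) = (318.4, -4438.2, 55259).
So ∂z/∂x = −n_x/n_z = −0.005762 and ∂z/∂y = −n_y/n_z = 0.080316.
Intercept c from Pit 1: 2702.8 + 3.14 − 75.58 = 2630.36.
At (374, 1029): z = −2.2 + 82.6 + 2630.36 = 2710.9 ft.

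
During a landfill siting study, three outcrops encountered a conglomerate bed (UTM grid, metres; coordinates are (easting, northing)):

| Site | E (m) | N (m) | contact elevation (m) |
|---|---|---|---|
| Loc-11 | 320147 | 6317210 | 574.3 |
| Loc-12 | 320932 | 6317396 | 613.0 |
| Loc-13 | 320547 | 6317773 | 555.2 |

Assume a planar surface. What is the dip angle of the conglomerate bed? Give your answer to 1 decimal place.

Let the plane be z = a·E + b·N + c.
Loc-12−Loc-11: 785a + 186b = 38.7;  Loc-13−Loc-11: 400a + 563b = −19.1.
Solving gives a = 0.06894, b = −0.08291.
Gradient magnitude |∇z| = √(a² + b²) = √(0.00475 + 0.00687) = 0.10783.
True dip = arctan(0.10783) = 6.2°, dipping toward NW (azimuth ≈ 320°).

6.2°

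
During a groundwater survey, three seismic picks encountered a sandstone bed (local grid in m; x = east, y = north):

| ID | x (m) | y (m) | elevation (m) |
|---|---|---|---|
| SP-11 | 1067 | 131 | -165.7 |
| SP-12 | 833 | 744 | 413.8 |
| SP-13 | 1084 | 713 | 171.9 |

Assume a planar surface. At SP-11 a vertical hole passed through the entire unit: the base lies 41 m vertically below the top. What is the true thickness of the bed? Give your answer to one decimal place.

27.9 m

Let the plane be z = a·x + b·y + c.
SP-12−SP-11: −234a + 613b = 579.5;  SP-13−SP-11: 17a + 582b = 337.6.
Solving gives a = −0.88890, b = 0.60603.
|∇z| = √(a²+b²) = 1.07583, so dip δ = arctan(1.07583) = 47.09°.
True thickness = vertical thickness × cos δ = 41 × cos 47.09° = 27.9 m.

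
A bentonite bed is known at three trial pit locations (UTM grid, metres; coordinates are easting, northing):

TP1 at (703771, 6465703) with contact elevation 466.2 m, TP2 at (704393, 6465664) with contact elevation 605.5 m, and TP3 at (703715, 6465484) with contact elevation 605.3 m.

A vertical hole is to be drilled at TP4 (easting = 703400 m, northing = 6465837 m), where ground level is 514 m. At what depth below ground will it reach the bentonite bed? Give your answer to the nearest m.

Two edge vectors: TP1→TP2 = (622, -39, 139.3), TP1→TP3 = (-56, -219, 139.1).
Normal n = (TP1→TP2) × (TP1→TP3) = (25081.8, -94321, -138402).
So ∂z/∂easting = −n_x/n_z = 0.18122426 and ∂z/∂northing = −n_y/n_z = −0.68150027.
Intercept c from TP1: 466.2 − 127540.38 + 4406378.32 = 4279304.14.
At (703400, 6465837): z_contact = 127473.1 − 4406469.6 + 4279304.14 = 307.6 m.
Depth below ground = 514 − 307.6 = 206 m.

206 m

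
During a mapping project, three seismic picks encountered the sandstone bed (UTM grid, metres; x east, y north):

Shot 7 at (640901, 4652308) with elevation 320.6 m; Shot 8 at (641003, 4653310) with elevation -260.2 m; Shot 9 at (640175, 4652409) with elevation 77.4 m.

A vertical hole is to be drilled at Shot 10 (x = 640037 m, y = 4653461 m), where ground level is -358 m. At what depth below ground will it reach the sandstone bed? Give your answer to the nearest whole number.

236 m

Two edge vectors: Shot 7→Shot 8 = (102, 1002, -580.8), Shot 7→Shot 9 = (-726, 101, -243.2).
Normal n = (Shot 7→Shot 8) × (Shot 7→Shot 9) = (-185025.6, 446467.2, 737754).
So ∂z/∂x = −n_x/n_z = 0.25079579 and ∂z/∂y = −n_y/n_z = −0.60517083.
Intercept c from Shot 7: 320.6 − 160735.27 + 2815441.09 = 2655026.42.
At (640037, 4653461): z_contact = 160518.6 − 2816138.9 + 2655026.42 = -593.8 m.
Depth below ground = -358 − (-593.8) = 236 m.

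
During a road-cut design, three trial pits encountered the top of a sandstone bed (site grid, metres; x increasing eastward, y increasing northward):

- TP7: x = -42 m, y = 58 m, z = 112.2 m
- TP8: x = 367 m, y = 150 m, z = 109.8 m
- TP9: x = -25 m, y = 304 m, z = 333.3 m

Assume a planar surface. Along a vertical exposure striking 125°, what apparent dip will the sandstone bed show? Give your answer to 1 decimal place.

Two edge vectors: TP7→TP8 = (409, 92, -2.4), TP7→TP9 = (17, 246, 221.1).
Normal n = (TP7→TP8) × (TP7→TP9) = (20931.6, -90470.7, 99050).
So ∂z/∂x = −n_x/n_z = −0.21132 and ∂z/∂y = −n_y/n_z = 0.91338.
Unit vector along 125° is (sin 125°, cos 125°) = (0.8192, -0.5736).
Slope in that direction = a·(0.8192) + b·(-0.5736) = −0.69700.
Apparent dip = arctan|0.69700| = 34.9° (true dip is 43.2°, so apparent ≤ true as expected).

34.9°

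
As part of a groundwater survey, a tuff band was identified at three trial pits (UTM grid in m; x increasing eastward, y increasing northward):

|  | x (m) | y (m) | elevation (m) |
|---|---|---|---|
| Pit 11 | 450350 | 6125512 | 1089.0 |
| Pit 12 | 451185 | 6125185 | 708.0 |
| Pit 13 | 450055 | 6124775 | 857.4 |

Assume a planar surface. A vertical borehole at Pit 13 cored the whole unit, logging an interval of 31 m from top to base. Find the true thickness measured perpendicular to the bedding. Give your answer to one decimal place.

Two edge vectors: Pit 11→Pit 12 = (835, -327, -381), Pit 11→Pit 13 = (-295, -737, -231.6).
Normal n = (Pit 11→Pit 12) × (Pit 11→Pit 13) = (-205063.8, 305781, -711860).
So ∂z/∂x = −n_x/n_z = −0.28807 and ∂z/∂y = −n_y/n_z = 0.42955.
|∇z| = √(a²+b²) = 0.51720, so dip δ = arctan(0.51720) = 27.35°.
True thickness = vertical thickness × cos δ = 31 × cos 27.35° = 27.5 m.

27.5 m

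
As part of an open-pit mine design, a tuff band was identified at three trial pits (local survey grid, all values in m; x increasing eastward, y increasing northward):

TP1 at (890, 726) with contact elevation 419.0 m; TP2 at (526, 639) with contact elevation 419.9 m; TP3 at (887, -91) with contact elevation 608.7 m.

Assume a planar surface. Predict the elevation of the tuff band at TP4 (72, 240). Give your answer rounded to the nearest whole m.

Let the plane be z = a·x + b·y + c.
TP2−TP1: −364a − 87b = 0.9;  TP3−TP1: −3a − 817b = 189.7.
Solving gives a = 0.05307, b = −0.23239.
Then c = 419 − a·890 − b·726 = 540.48.
At (72, 240): z = 3.8 − 55.8 + 540.48 = 488.5 m.

489 m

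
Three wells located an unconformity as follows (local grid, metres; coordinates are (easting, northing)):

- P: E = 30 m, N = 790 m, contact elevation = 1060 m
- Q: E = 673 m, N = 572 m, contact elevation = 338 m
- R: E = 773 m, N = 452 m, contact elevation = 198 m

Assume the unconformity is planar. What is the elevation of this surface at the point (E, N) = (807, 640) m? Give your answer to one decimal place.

224.0 m

Two edge vectors: P→Q = (643, -218, -722), P→R = (743, -338, -862).
Normal n = (P→Q) × (P→R) = (-56120, 17820, -55360).
So ∂z/∂E = −n_x/n_z = −1.01373 and ∂z/∂N = −n_y/n_z = 0.32189.
Intercept c from P: 1060 + 30.41 − 254.30 = 836.12.
At (807, 640): z = −818.1 + 206.0 + 836.12 = 224.0 m.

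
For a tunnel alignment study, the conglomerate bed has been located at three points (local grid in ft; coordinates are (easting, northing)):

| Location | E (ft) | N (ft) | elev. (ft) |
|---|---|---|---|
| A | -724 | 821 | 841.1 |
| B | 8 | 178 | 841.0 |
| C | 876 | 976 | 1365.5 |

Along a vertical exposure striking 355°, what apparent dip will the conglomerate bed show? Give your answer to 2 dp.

17.18°

Two edge vectors: A→B = (732, -643, -0.1), A→C = (1600, 155, 524.4).
Normal n = (A→B) × (A→C) = (-337173.7, -384020.8, 1142260).
So ∂z/∂E = −n_x/n_z = 0.29518 and ∂z/∂N = −n_y/n_z = 0.33619.
Unit vector along 355° is (sin 355°, cos 355°) = (-0.0872, 0.9962).
Slope in that direction = a·(-0.0872) + b·(0.9962) = 0.30919.
Apparent dip = arctan|0.30919| = 17.18° (true dip is 24.1°, so apparent ≤ true as expected).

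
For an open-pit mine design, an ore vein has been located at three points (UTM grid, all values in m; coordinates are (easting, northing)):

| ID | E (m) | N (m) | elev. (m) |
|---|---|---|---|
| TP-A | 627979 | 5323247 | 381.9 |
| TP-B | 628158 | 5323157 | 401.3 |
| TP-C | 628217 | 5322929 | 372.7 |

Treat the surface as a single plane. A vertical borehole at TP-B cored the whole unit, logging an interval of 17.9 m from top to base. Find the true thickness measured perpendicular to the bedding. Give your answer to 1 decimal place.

Two edge vectors: TP-A→TP-B = (179, -90, 19.4), TP-A→TP-C = (238, -318, -9.2).
Normal n = (TP-A→TP-B) × (TP-A→TP-C) = (6997.2, 6264, -35502).
So ∂z/∂E = −n_x/n_z = 0.19709 and ∂z/∂N = −n_y/n_z = 0.17644.
|∇z| = √(a²+b²) = 0.26453, so dip δ = arctan(0.26453) = 14.82°.
True thickness = vertical thickness × cos δ = 17.9 × cos 14.82° = 17.3 m.

17.3 m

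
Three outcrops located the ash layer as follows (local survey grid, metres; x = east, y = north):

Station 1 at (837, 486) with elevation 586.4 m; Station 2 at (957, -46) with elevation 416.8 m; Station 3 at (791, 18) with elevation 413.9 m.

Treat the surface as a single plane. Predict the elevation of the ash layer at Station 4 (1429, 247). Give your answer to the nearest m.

Let the plane be z = a·x + b·y + c.
Station 2−Station 1: 120a − 532b = −169.6;  Station 3−Station 1: −46a − 468b = −172.5.
Solving gives a = 0.15375, b = 0.35348.
Then c = 586.4 − a·837 − b·486 = 285.92.
At (1429, 247): z = 219.7 + 87.3 + 285.92 = 592.9 m.

593 m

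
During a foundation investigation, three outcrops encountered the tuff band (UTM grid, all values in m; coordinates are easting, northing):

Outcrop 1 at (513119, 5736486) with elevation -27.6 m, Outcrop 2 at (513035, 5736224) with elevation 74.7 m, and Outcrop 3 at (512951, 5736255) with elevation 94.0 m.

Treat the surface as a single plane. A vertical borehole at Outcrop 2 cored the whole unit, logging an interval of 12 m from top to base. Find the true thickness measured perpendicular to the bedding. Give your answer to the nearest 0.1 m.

11.0 m

Two edge vectors: Outcrop 1→Outcrop 2 = (-84, -262, 102.3), Outcrop 1→Outcrop 3 = (-168, -231, 121.6).
Normal n = (Outcrop 1→Outcrop 2) × (Outcrop 1→Outcrop 3) = (-8227.9, -6972, -24612).
So ∂z/∂easting = −n_x/n_z = −0.33430 and ∂z/∂northing = −n_y/n_z = −0.28328.
|∇z| = √(a²+b²) = 0.43818, so dip δ = arctan(0.43818) = 23.66°.
True thickness = vertical thickness × cos δ = 12 × cos 23.66° = 11.0 m.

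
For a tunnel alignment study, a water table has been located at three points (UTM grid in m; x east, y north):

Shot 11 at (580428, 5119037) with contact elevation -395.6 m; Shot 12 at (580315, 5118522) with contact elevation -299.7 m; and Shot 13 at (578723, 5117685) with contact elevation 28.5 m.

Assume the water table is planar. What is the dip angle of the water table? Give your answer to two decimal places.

11.36°

Let the plane be z = a·x + b·y + c.
Shot 12−Shot 11: −113a − 515b = 95.9;  Shot 13−Shot 11: −1705a − 1352b = 424.1.
Solving gives a = −0.12237, b = −0.15936.
Gradient magnitude |∇z| = √(a² + b²) = √(0.01497 + 0.02540) = 0.20093.
True dip = arctan(0.20093) = 11.36°, dipping toward NE (azimuth ≈ 038°).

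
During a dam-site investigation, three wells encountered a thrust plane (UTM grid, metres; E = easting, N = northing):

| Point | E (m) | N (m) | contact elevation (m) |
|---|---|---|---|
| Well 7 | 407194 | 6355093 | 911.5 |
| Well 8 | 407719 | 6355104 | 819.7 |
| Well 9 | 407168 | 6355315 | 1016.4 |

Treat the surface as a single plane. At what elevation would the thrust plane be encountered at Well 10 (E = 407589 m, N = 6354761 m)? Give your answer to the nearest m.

Let the plane be z = a·E + b·N + c.
Well 8−Well 7: 525a + 11b = −91.8;  Well 9−Well 7: −26a + 222b = 104.9.
Solving gives a = −0.18430535, b = 0.45093721.
Then c = 911.5 − a·407194 − b·6355093 = −2789788.38.
At (407589, 6354761): z = −75120.8 + 2865598.2 − 2789788.38 = 689.0 m.

689 m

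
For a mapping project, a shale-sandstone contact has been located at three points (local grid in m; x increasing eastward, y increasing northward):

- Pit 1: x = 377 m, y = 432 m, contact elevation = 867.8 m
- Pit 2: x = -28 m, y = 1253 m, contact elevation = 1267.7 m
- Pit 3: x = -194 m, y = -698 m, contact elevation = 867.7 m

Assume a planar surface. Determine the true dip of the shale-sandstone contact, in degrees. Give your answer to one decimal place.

Two edge vectors: Pit 1→Pit 2 = (-405, 821, 399.9), Pit 1→Pit 3 = (-571, -1130, -0.1).
Normal n = (Pit 1→Pit 2) × (Pit 1→Pit 3) = (451804.9, -228383.4, 926441).
So ∂z/∂x = −n_x/n_z = −0.48768 and ∂z/∂y = −n_y/n_z = 0.24652.
Gradient magnitude |∇z| = √(a² + b²) = √(0.23783 + 0.06077) = 0.54644.
True dip = arctan(0.54644) = 28.7°, dipping toward ESE (azimuth ≈ 117°).

28.7°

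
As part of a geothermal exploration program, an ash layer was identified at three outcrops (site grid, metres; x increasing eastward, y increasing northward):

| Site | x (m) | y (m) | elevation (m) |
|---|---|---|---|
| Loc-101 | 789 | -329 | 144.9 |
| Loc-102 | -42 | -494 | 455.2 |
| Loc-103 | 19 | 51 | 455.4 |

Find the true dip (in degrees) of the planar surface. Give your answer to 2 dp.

Two edge vectors: Loc-101→Loc-102 = (-831, -165, 310.3), Loc-101→Loc-103 = (-770, 380, 310.5).
Normal n = (Loc-101→Loc-102) × (Loc-101→Loc-103) = (-169146.5, 19094.5, -442830).
So ∂z/∂x = −n_x/n_z = −0.38197 and ∂z/∂y = −n_y/n_z = 0.04312.
Gradient magnitude |∇z| = √(a² + b²) = √(0.14590 + 0.00186) = 0.38439.
True dip = arctan(0.38439) = 21.03°, dipping toward E (azimuth ≈ 096°).

21.03°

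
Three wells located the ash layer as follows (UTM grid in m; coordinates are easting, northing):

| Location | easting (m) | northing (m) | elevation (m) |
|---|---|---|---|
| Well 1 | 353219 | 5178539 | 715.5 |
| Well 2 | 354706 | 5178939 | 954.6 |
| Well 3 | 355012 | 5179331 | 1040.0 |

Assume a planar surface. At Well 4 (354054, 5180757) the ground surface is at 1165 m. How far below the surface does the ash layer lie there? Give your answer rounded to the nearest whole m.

82 m

Let the plane be z = a·easting + b·northing + c.
Well 2−Well 1: 1487a + 400b = 239.1;  Well 3−Well 1: 1793a + 792b = 324.5.
Solving gives a = 0.12935219, b = 0.11688324.
Then c = 715.5 − a·353219 − b·5178539 = −650258.57.
At (354054, 5180757): z_contact = 45797.7 + 605543.7 − 650258.57 = 1082.8 m.
Depth below ground = 1165 − 1082.8 = 82 m.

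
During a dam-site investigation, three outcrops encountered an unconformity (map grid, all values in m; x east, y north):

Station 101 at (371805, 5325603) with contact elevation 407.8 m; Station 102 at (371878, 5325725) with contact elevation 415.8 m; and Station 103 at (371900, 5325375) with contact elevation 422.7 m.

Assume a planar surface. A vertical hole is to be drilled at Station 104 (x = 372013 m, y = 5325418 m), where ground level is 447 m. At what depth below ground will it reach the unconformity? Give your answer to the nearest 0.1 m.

10.2 m

Two edge vectors: Station 101→Station 102 = (73, 122, 8), Station 101→Station 103 = (95, -228, 14.9).
Normal n = (Station 101→Station 102) × (Station 101→Station 103) = (3641.8, -327.7, -28234).
So ∂z/∂x = −n_x/n_z = 0.128986329 and ∂z/∂y = −n_y/n_z = −0.011606574.
Intercept c from Station 101: 407.8 − 47957.76 + 61812.00 = 14262.04.
At (372013, 5325418): z_contact = 47984.59 − 61809.86 + 14262.04 = 436.78 m.
Depth below ground = 447 − 436.78 = 10.2 m.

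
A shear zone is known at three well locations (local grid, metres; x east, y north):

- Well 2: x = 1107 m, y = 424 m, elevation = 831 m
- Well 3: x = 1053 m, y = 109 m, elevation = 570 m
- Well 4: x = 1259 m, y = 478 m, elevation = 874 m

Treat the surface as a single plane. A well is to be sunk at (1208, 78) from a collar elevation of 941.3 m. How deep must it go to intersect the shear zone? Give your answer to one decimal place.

398.9 m

Let the plane be z = a·x + b·y + c.
Well 3−Well 2: −54a − 315b = −261;  Well 4−Well 2: 152a + 54b = 43.
Solving gives a = −0.012210, b = 0.830665.
Then c = 831 − a·1107 − b·424 = 492.31.
At (1208, 78): z_contact = −14.75 + 64.79 + 492.31 = 542.36 m.
Depth below ground = 941.3 − 542.36 = 398.9 m.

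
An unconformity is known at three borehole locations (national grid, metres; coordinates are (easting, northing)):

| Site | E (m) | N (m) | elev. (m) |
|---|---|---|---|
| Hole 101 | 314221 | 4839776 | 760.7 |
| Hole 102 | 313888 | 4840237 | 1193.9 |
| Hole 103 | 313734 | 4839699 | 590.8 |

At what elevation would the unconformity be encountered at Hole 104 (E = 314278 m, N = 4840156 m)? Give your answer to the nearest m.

1177 m

Two edge vectors: Hole 101→Hole 102 = (-333, 461, 433.2), Hole 101→Hole 103 = (-487, -77, -169.9).
Normal n = (Hole 101→Hole 102) × (Hole 101→Hole 103) = (-44967.5, -267545.1, 250148).
So ∂z/∂E = −n_x/n_z = 0.17976358 and ∂z/∂N = −n_y/n_z = 1.06954723.
Intercept c from Hole 101: 760.7 − 56485.49 − 5176369.01 = −5232093.80.
At (314278, 4840156): z = 56495.7 + 5176775.4 − 5232093.80 = 1177.4 m.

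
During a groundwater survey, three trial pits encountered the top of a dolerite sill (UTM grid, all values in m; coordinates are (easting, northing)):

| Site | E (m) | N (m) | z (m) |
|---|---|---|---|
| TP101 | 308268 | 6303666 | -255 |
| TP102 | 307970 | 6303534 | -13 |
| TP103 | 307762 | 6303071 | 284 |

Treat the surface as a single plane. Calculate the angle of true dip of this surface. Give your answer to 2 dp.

Two edge vectors: TP101→TP102 = (-298, -132, 242), TP101→TP103 = (-506, -595, 539).
Normal n = (TP101→TP102) × (TP101→TP103) = (72842, 38170, 110518).
So ∂z/∂E = −n_x/n_z = −0.65910 and ∂z/∂N = −n_y/n_z = −0.34537.
Gradient magnitude |∇z| = √(a² + b²) = √(0.43441 + 0.11928) = 0.74410.
True dip = arctan(0.74410) = 36.65°, dipping toward ENE (azimuth ≈ 062°).

36.65°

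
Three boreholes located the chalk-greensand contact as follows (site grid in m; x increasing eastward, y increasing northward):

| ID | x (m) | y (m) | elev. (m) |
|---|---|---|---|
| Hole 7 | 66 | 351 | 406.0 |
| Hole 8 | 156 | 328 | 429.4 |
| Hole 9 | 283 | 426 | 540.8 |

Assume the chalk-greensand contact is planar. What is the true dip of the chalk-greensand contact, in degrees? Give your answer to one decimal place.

Two edge vectors: Hole 7→Hole 8 = (90, -23, 23.4), Hole 7→Hole 9 = (217, 75, 134.8).
Normal n = (Hole 7→Hole 8) × (Hole 7→Hole 9) = (-4855.4, -7054.2, 11741).
So ∂z/∂x = −n_x/n_z = 0.41354 and ∂z/∂y = −n_y/n_z = 0.60082.
Gradient magnitude |∇z| = √(a² + b²) = √(0.17102 + 0.36098) = 0.72938.
True dip = arctan(0.72938) = 36.1°, dipping toward SW (azimuth ≈ 215°).

36.1°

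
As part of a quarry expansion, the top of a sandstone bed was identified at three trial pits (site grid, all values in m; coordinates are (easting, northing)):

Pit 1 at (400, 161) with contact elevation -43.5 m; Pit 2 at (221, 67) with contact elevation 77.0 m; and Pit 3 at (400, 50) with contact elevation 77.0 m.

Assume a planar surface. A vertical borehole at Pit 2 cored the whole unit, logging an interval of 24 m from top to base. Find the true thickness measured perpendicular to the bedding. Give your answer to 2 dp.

16.22 m

Two edge vectors: Pit 1→Pit 2 = (-179, -94, 120.5), Pit 1→Pit 3 = (0, -111, 120.5).
Normal n = (Pit 1→Pit 2) × (Pit 1→Pit 3) = (2048.5, 21569.5, 19869).
So ∂z/∂E = −n_x/n_z = −0.10310 and ∂z/∂N = −n_y/n_z = −1.08559.
|∇z| = √(a²+b²) = 1.09047, so dip δ = arctan(1.09047) = 47.48°.
True thickness = vertical thickness × cos δ = 24 × cos 47.48° = 16.22 m.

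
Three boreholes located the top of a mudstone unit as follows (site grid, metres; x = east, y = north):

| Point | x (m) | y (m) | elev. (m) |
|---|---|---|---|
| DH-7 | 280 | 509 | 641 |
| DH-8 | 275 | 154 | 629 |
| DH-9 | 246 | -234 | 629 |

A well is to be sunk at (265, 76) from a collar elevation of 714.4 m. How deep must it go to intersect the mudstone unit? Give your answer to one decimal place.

83.1 m

Let the plane be z = a·x + b·y + c.
DH-8−DH-7: −5a − 355b = −12;  DH-9−DH-7: −34a − 743b = −12.
Solving gives a = −0.55727, b = 0.04165.
Then c = 641 − a·280 − b·509 = 775.84.
At (265, 76): z_contact = −147.68 + 3.17 + 775.84 = 631.32 m.
Depth below ground = 714.4 − 631.32 = 83.1 m.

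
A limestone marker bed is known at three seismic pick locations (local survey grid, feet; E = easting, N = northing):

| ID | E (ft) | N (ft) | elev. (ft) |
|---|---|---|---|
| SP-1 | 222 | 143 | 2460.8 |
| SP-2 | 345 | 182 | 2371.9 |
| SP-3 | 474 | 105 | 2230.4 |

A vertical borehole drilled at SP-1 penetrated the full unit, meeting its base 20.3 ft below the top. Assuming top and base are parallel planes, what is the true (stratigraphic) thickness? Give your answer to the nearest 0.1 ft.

14.7 ft

Let the plane be z = a·E + b·N + c.
SP-2−SP-1: 123a + 39b = −88.9;  SP-3−SP-1: 252a − 38b = −230.4.
Solving gives a = −0.85256, b = 0.40935.
|∇z| = √(a²+b²) = 0.94574, so dip δ = arctan(0.94574) = 43.40°.
True thickness = vertical thickness × cos δ = 20.3 × cos 43.40° = 14.7 ft.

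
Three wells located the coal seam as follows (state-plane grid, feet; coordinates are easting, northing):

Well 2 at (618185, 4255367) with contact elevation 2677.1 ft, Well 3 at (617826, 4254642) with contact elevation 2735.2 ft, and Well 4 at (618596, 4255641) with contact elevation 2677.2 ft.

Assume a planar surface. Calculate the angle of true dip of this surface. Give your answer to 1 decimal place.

Two edge vectors: Well 2→Well 3 = (-359, -725, 58.1), Well 2→Well 4 = (411, 274, 0.1).
Normal n = (Well 2→Well 3) × (Well 2→Well 4) = (-15991.9, 23915, 199609).
So ∂z/∂easting = −n_x/n_z = 0.08012 and ∂z/∂northing = −n_y/n_z = −0.11981.
Gradient magnitude |∇z| = √(a² + b²) = √(0.00642 + 0.01435) = 0.14413.
True dip = arctan(0.14413) = 8.2°, dipping toward NW (azimuth ≈ 326°).

8.2°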